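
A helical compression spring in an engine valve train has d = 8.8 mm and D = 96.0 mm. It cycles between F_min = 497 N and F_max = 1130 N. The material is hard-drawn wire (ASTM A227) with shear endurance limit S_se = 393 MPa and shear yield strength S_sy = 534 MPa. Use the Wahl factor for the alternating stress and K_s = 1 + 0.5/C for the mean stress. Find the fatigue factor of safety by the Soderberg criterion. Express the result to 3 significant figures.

1.11

C = D/d = 96.0/8.8 = 10.9091; K_W = (4C−1)/(4C−4)+0.615/C = 1.1321; K_s = 1+0.5/C = 1.0458
F_a = (F_max−F_min)/2 = 316.5 N; F_m = (F_max+F_min)/2 = 813.5 N
τ_a = K_W·8F_aD/(πd³) = 1.1321 × 113.54 = 128.53 MPa
τ_m = K_s·8F_mD/(πd³) = 1.0458 × 291.82 = 305.2 MPa
Soderberg: 1/n_f = τ_a/S_se + τ_m/S_sy = 128.53/393 + 305.2/534 = 0.32705 + 0.57153 = 0.89858
n_f = 1/0.89858 = 1.113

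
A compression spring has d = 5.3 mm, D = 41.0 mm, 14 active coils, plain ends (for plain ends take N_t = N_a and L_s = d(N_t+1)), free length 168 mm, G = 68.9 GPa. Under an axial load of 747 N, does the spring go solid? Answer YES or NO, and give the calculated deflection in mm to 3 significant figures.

YES, δ = 106 mm

k = Gd⁴/(8D³N_a) = (68.9×10³)(5.3⁴)/(8·41.0³·14) = 7.0429 N/mm
N_t = 14; L_s = 5.3·15 = 79.5 mm; δ_solid = L₀ − L_s = 168 − 79.5 = 88.5 mm
δ = F/k = 747/7.0429 = 106.06 mm
δ ≥ δ_solid → spring goes solid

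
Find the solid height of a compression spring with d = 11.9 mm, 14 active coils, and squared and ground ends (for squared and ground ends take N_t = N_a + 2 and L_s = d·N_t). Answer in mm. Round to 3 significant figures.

190 mm

squared and ground ends: N_t = N_a + 2 = 14 + 2 = 16
L_s = d·N_t = 11.9 × 16 = 190.4 mm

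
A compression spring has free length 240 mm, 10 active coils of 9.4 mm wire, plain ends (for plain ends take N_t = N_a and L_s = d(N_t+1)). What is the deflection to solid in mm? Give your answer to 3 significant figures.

N_t = 10; L_s = 9.4·11 = 103.4 mm
δ_solid = L₀ − L_s = 240 − 103.4 = 136.6 mm

137 mm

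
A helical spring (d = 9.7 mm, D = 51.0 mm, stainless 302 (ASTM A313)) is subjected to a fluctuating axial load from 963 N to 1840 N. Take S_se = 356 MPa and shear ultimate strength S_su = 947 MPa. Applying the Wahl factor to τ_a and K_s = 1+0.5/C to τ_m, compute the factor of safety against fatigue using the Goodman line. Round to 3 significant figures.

C = D/d = 51.0/9.7 = 5.2577; K_W = (4C−1)/(4C−4)+0.615/C = 1.2931; K_s = 1+0.5/C = 1.0951
F_a = (F_max−F_min)/2 = 438.5 N; F_m = (F_max+F_min)/2 = 1401.5 N
τ_a = K_W·8F_aD/(πd³) = 1.2931 × 62.397 = 80.687 MPa
τ_m = K_s·8F_mD/(πd³) = 1.0951 × 199.43 = 218.39 MPa
Goodman: 1/n_f = τ_a/S_se + τ_m/S_su = 80.687/356 + 218.39/947 = 0.22665 + 0.23062 = 0.45727
n_f = 1/0.45727 = 2.187

2.19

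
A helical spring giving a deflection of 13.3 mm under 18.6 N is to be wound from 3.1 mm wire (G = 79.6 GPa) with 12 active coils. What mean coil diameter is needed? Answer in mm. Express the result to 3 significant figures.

Required rate k = F/δ = 18.6/13.3 = 1.3985 N/mm
D = (Gd⁴/(8N_a·k))^(1/3) = (79.6×10³·3.1⁴/(8·12·1.3985))^(1/3)
  = (54755.4)^(1/3) = 37.9731 mm

38.0 mm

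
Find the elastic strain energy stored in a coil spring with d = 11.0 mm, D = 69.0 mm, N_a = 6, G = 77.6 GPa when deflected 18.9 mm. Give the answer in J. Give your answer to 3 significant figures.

12.9 J

k = Gd⁴/(8D³N_a) = (77.6×10³)(11.0⁴)/(8·69.0³·6) = 72.052 N/mm
U = ½kδ² = 0.5 × 72.052 × 18.9² = 12869 N·mm = 12.869 J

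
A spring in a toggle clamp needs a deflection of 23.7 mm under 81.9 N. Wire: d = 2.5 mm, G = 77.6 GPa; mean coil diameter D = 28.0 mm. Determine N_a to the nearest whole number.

Required rate k = F/δ = 81.9/23.7 = 3.4557 N/mm
N_a = Gd⁴/(8D³k) = (77.6×10³ × 2.5⁴)/(8 × 28.0³ × 3.4557)
    = 3.03125e+06 / 606876 = 4.995 → 5 coils

5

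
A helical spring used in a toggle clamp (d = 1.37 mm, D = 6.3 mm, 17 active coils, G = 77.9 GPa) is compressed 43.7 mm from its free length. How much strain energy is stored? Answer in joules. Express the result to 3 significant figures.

k = Gd⁴/(8D³N_a) = (77.9×10³)(1.37⁴)/(8·6.3³·17) = 8.0697 N/mm
U = ½kδ² = 0.5 × 8.0697 × 43.7² = 7705.3 N·mm = 7.7053 J

7.71 J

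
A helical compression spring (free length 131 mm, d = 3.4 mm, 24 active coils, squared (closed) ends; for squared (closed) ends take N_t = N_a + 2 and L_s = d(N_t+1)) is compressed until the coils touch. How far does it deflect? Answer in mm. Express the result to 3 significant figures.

N_t = 26; L_s = 3.4·27 = 91.8 mm
δ_solid = L₀ − L_s = 131 − 91.8 = 39.2 mm

39.2 mm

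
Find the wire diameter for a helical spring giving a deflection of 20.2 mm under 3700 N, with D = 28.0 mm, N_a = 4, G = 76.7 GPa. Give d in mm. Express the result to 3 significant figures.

Required rate k = F/δ = 3700/20.2 = 183.17 N/mm
d = (8D³N_a·k / G)^(1/4) = (8·28.0³·4·183.17 / (76.7×10³))^0.25
  = (1677.6)^0.25 = 6.3998 mm

6.40 mm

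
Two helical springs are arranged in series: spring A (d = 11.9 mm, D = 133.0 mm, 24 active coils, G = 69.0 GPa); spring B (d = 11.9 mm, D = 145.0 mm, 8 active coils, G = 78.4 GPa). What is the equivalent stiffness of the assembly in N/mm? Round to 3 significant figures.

k_A = Gd⁴/(8D³N_a) = (69.0×10³)(11.9⁴)/(8·133.0³·24) = 3.0632 N/mm
k_B = Gd⁴/(8D³N_a) = (78.4×10³)(11.9⁴)/(8·145.0³·8) = 8.0579 N/mm
Series: 1/k_eq = 1/3.0632 + 1/8.0579 = 0.45055; k_eq = 2.2195 N/mm

2.22 N/mm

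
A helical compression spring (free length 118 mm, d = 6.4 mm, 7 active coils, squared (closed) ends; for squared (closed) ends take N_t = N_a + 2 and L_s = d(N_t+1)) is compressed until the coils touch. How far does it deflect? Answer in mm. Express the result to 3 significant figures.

N_t = 9; L_s = 6.4·10 = 64 mm
δ_solid = L₀ − L_s = 118 − 64 = 54 mm

54.0 mm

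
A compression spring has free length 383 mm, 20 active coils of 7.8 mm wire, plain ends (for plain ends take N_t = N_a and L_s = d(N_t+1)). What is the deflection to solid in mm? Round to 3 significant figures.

N_t = 20; L_s = 7.8·21 = 163.8 mm
δ_solid = L₀ − L_s = 383 − 163.8 = 219.2 mm

219 mm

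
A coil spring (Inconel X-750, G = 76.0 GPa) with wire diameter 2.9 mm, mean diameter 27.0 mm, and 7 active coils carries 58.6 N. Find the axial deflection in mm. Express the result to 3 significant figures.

k = Gd⁴/(8D³N_a) = (76.0×10³)(2.9⁴)/(8·27.0³·7) = 4.8767 N/mm
δ = F/k = 58.6 / 4.8767 = 12.016 mm

12.0 mm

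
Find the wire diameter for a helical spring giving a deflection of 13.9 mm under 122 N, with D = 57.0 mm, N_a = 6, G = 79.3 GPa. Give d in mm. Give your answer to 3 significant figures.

Required rate k = F/δ = 122/13.9 = 8.777 N/mm
d = (8D³N_a·k / G)^(1/4) = (8·57.0³·6·8.777 / (79.3×10³))^0.25
  = (983.87)^0.25 = 5.6006 mm

5.60 mm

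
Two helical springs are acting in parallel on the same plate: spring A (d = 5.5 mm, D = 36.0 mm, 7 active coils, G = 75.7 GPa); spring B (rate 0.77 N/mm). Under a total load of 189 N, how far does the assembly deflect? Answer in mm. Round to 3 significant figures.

6.93 mm

k_A = Gd⁴/(8D³N_a) = (75.7×10³)(5.5⁴)/(8·36.0³·7) = 26.513 N/mm
Parallel: k_eq = 26.513 + 0.77 = 27.283 N/mm
δ = F/k_eq = 189/27.283 = 6.9275 mm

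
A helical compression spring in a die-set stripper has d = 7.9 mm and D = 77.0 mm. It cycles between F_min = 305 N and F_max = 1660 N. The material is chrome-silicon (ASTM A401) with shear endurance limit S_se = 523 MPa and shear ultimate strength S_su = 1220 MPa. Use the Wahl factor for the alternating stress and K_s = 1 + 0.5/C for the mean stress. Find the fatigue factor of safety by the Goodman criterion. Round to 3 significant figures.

1.08

C = D/d = 77.0/7.9 = 9.7468; K_W = (4C−1)/(4C−4)+0.615/C = 1.1488; K_s = 1+0.5/C = 1.0513
F_a = (F_max−F_min)/2 = 677.5 N; F_m = (F_max+F_min)/2 = 982.5 N
τ_a = K_W·8F_aD/(πd³) = 1.1488 × 269.44 = 309.54 MPa
τ_m = K_s·8F_mD/(πd³) = 1.0513 × 390.73 = 410.78 MPa
Goodman: 1/n_f = τ_a/S_se + τ_m/S_su = 309.54/523 + 410.78/1220 = 0.59186 + 0.33670 = 0.92856
n_f = 1/0.92856 = 1.077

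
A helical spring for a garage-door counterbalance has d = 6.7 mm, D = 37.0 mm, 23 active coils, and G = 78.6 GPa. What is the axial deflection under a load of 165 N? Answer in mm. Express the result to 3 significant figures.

k = Gd⁴/(8D³N_a) = (78.6×10³)(6.7⁴)/(8·37.0³·23) = 16.994 N/mm
δ = F/k = 165 / 16.994 = 9.7092 mm

9.71 mm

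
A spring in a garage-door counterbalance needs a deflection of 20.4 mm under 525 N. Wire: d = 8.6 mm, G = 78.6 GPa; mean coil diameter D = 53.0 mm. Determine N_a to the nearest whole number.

Required rate k = F/δ = 525/20.4 = 25.735 N/mm
N_a = Gd⁴/(8D³k) = (78.6×10³ × 8.6⁴)/(8 × 53.0³ × 25.735)
    = 4.29948e+08 / 3.06511e+07 = 14.03 → 14 coils

14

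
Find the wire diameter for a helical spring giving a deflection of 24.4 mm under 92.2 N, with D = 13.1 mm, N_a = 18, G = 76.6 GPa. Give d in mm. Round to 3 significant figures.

2.00 mm

Required rate k = F/δ = 92.2/24.4 = 3.7787 N/mm
d = (8D³N_a·k / G)^(1/4) = (8·13.1³·18·3.7787 / (76.6×10³))^0.25
  = (15.969)^0.25 = 1.9990 mm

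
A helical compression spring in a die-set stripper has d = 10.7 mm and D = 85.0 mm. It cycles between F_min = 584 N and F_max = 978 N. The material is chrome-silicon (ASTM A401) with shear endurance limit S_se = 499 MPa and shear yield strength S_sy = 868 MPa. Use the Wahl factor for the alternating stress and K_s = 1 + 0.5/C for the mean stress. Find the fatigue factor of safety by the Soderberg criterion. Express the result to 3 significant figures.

C = D/d = 85.0/10.7 = 7.9439; K_W = (4C−1)/(4C−4)+0.615/C = 1.1854; K_s = 1+0.5/C = 1.0629
F_a = (F_max−F_min)/2 = 197 N; F_m = (F_max+F_min)/2 = 781 N
τ_a = K_W·8F_aD/(πd³) = 1.1854 × 34.808 = 41.262 MPa
τ_m = K_s·8F_mD/(πd³) = 1.0629 × 137.99 = 146.68 MPa
Soderberg: 1/n_f = τ_a/S_se + τ_m/S_sy = 41.262/499 + 146.68/868 = 0.08269 + 0.16899 = 0.25167
n_f = 1/0.25167 = 3.973

3.97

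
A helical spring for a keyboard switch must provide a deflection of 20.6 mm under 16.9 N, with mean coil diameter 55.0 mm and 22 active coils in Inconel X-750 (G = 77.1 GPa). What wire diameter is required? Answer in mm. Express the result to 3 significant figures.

Required rate k = F/δ = 16.9/20.6 = 0.82039 N/mm
d = (8D³N_a·k / G)^(1/4) = (8·55.0³·22·0.82039 / (77.1×10³))^0.25
  = (311.58)^0.25 = 4.2014 mm

4.20 mm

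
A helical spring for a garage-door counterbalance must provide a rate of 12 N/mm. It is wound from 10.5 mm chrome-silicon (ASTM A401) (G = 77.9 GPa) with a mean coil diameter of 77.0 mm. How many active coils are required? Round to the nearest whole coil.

N_a = Gd⁴/(8D³k) = (77.9×10³ × 10.5⁴)/(8 × 77.0³ × 12)
    = 9.46879e+08 / 4.38272e+07 = 21.6 → 22 coils

22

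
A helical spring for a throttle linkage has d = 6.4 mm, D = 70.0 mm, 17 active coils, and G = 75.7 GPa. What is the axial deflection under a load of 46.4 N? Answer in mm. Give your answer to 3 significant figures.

17.0 mm

k = Gd⁴/(8D³N_a) = (75.7×10³)(6.4⁴)/(8·70.0³·17) = 2.7226 N/mm
δ = F/k = 46.4 / 2.7226 = 17.043 mm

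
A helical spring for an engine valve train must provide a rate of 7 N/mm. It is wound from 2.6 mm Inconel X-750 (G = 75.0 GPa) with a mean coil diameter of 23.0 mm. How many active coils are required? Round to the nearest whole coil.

N_a = Gd⁴/(8D³k) = (75.0×10³ × 2.6⁴)/(8 × 23.0³ × 7)
    = 3.42732e+06 / 681352 = 5.03 → 5 coils

5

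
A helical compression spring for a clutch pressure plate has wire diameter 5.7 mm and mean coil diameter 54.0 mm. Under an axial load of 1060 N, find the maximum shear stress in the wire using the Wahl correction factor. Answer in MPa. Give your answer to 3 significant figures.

908 MPa

Spring index C = D/d = 54.0/5.7 = 9.4737
K_W = (4C−1)/(4C−4) + 0.615/C = 36.895/33.895 + 0.0649 = 1.1534
τ₀ = 8FD/(πd³) = 8·1060·54.0/(π·5.7³) = 457920/581.8 = 787.07 MPa
τ_max = K·τ₀ = 1.1534 × 787.07 = 907.83 MPa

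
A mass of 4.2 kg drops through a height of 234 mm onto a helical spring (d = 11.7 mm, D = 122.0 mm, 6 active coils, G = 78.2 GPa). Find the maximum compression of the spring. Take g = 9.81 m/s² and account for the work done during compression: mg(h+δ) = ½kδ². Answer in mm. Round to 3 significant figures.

k = Gd⁴/(8D³N_a) = (78.2×10³)(11.7⁴)/(8·122.0³·6) = 16.812 N/mm
W = mg = 4.2 × 9.81 = 41.202 N
½kδ² − Wδ − Wh = 0 → δ = (W + √(W² + 2kWh))/k
δ = (41.202 + √(1697.6 + 324186))/16.812 = (41.202 + 570.86)/16.812 = 36.406 mm

36.4 mm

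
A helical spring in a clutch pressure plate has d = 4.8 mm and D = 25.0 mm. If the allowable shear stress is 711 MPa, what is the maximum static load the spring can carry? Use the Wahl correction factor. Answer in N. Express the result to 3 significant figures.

C = D/d = 25.0/4.8 = 5.2083
K_W = (4C−1)/(4C−4) + 0.615/C = 19.833/16.833 + 0.1181 = 1.2963
τ_max = K·8FD/(πd³) → F_max = τ_allow·πd³/(8DK)
F_max = 711·π·4.8³/(8·25.0·1.2963) = 2.4703e+05/259.26 = 952.81 N

953 N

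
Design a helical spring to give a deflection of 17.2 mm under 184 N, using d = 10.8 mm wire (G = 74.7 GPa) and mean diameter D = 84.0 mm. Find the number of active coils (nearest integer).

20

Required rate k = F/δ = 184/17.2 = 10.698 N/mm
N_a = Gd⁴/(8D³k) = (74.7×10³ × 10.8⁴)/(8 × 84.0³ × 10.698)
    = 1.01629e+09 / 5.07244e+07 = 20.04 → 20 coils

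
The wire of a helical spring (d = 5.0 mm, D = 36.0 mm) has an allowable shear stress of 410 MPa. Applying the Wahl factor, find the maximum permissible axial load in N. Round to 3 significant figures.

C = D/d = 36.0/5.0 = 7.2000
K_W = (4C−1)/(4C−4) + 0.615/C = 27.800/24.800 + 0.0854 = 1.2064
τ_max = K·8FD/(πd³) → F_max = τ_allow·πd³/(8DK)
F_max = 410·π·5.0³/(8·36.0·1.2064) = 1.6101e+05/347.44 = 463.41 N

463 N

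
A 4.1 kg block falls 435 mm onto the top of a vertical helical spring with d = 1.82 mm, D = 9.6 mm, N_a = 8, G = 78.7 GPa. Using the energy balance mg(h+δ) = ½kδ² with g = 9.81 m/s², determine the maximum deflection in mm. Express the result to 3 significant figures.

k = Gd⁴/(8D³N_a) = (78.7×10³)(1.82⁴)/(8·9.6³·8) = 15.25 N/mm
W = mg = 4.1 × 9.81 = 40.221 N
½kδ² − Wδ − Wh = 0 → δ = (W + √(W² + 2kWh))/k
δ = (40.221 + √(1617.7 + 533628))/15.25 = (40.221 + 731.6)/15.25 = 50.612 mm

50.6 mm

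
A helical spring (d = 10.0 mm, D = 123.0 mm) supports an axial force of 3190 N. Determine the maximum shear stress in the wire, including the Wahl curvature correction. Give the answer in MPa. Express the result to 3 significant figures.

1120 MPa

Spring index C = D/d = 123.0/10.0 = 12.3000
K_W = (4C−1)/(4C−4) + 0.615/C = 48.200/45.200 + 0.0500 = 1.1164
τ₀ = 8FD/(πd³) = 8·3190·123.0/(π·10.0³) = 3.13896e+06/3141.6 = 999.16 MPa
τ_max = K·τ₀ = 1.1164 × 999.16 = 1115.4 MPa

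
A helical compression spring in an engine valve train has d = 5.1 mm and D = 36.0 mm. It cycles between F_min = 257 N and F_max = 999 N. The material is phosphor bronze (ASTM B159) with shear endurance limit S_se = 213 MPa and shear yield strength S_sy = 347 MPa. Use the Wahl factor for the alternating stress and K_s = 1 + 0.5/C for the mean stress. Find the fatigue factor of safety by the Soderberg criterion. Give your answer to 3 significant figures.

C = D/d = 36.0/5.1 = 7.0588; K_W = (4C−1)/(4C−4)+0.615/C = 1.2109; K_s = 1+0.5/C = 1.0708
F_a = (F_max−F_min)/2 = 371 N; F_m = (F_max+F_min)/2 = 628 N
τ_a = K_W·8F_aD/(πd³) = 1.2109 × 256.39 = 310.47 MPa
τ_m = K_s·8F_mD/(πd³) = 1.0708 × 434 = 464.74 MPa
Soderberg: 1/n_f = τ_a/S_se + τ_m/S_sy = 310.47/213 + 464.74/347 = 1.45760 + 1.33932 = 2.7969
n_f = 1/2.7969 = 0.3575

0.358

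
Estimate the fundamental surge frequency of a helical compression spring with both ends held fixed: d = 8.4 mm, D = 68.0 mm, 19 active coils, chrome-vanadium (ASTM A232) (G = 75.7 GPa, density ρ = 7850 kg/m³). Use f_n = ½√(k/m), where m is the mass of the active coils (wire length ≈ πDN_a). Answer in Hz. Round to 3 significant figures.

k = Gd⁴/(8D³N_a) = (75.7×10³)(8.4⁴)/(8·68.0³·19) = 7.8857 N/mm = 7885.7 N/m
Wire length L = πDN_a = π·68.0·19 = 4058.9 mm
m = ρ·(πd²/4)·L = 7850 × 55.418×10⁻⁶ m² × 4.0589 m = 1.7658 kg
f_n = ½√(k/m) = 0.5·√(7885.7/1.7658) = 0.5·√(4465.9) = 33.414 Hz

33.4 Hz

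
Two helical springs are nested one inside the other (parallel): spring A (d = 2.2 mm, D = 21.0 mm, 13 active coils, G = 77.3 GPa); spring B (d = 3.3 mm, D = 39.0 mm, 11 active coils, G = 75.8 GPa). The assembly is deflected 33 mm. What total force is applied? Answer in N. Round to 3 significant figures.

119 N

k_A = Gd⁴/(8D³N_a) = (77.3×10³)(2.2⁴)/(8·21.0³·13) = 1.8801 N/mm
k_B = Gd⁴/(8D³N_a) = (75.8×10³)(3.3⁴)/(8·39.0³·11) = 1.7221 N/mm
Parallel: k_eq = 1.8801 + 1.7221 = 3.6022 N/mm
F = k_eq·δ = 3.6022·33 = 118.87 N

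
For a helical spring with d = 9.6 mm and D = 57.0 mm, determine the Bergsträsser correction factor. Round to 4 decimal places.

C = D/d = 57.0/9.6 = 5.9375
K_B = (4C+2)/(4C−3) = 25.750/20.750 = 1.2410

1.2410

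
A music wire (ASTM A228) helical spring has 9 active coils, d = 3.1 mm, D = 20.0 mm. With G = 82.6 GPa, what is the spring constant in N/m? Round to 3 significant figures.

k = Gd⁴/(8D³N_a) = (82.6×10³ × 3.1⁴) / (8 × 20.0³ × 9)
  = 7.62828e+06 / 576000 = 13.244 N/mm = 13244 N/m

13200 N/m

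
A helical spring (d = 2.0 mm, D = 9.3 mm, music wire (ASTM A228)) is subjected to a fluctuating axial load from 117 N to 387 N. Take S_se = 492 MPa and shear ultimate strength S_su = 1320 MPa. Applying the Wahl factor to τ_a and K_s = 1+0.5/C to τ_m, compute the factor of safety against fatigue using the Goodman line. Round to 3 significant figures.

0.584

C = D/d = 9.3/2.0 = 4.6500; K_W = (4C−1)/(4C−4)+0.615/C = 1.3377; K_s = 1+0.5/C = 1.1075
F_a = (F_max−F_min)/2 = 135 N; F_m = (F_max+F_min)/2 = 252 N
τ_a = K_W·8F_aD/(πd³) = 1.3377 × 399.64 = 534.61 MPa
τ_m = K_s·8F_mD/(πd³) = 1.1075 × 745.99 = 826.21 MPa
Goodman: 1/n_f = τ_a/S_se + τ_m/S_su = 534.61/492 + 826.21/1320 = 1.08661 + 0.62591 = 1.7125
n_f = 1/1.7125 = 0.5839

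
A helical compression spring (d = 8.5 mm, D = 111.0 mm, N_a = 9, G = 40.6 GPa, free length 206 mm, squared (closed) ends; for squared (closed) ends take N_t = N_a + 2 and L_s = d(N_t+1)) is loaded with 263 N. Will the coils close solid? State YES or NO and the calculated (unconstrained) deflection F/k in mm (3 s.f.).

k = Gd⁴/(8D³N_a) = (40.6×10³)(8.5⁴)/(8·111.0³·9) = 2.1523 N/mm
N_t = 11; L_s = 8.5·12 = 102 mm; δ_solid = L₀ − L_s = 206 − 102 = 104 mm
δ = F/k = 263/2.1523 = 122.2 mm
δ ≥ δ_solid → spring goes solid

YES, δ = 122 mm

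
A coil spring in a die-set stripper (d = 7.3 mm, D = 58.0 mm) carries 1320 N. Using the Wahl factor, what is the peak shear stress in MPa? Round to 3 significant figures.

594 MPa

Spring index C = D/d = 58.0/7.3 = 7.9452
K_W = (4C−1)/(4C−4) + 0.615/C = 30.781/27.781 + 0.0774 = 1.1854
τ₀ = 8FD/(πd³) = 8·1320·58.0/(π·7.3³) = 612480/1222.1 = 501.16 MPa
τ_max = K·τ₀ = 1.1854 × 501.16 = 594.07 MPa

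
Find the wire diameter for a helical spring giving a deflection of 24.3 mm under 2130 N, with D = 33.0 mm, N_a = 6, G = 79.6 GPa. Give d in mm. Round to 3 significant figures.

Required rate k = F/δ = 2130/24.3 = 87.654 N/mm
d = (8D³N_a·k / G)^(1/4) = (8·33.0³·6·87.654 / (79.6×10³))^0.25
  = (1899.5)^0.25 = 6.6018 mm

6.60 mm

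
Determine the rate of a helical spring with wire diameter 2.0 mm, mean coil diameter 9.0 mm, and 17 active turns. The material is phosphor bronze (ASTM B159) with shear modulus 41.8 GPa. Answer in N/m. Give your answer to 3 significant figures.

k = Gd⁴/(8D³N_a) = (41.8×10³ × 2.0⁴) / (8 × 9.0³ × 17)
  = 668800 / 99144 = 6.7457 N/mm = 6745.7 N/m

6750 N/m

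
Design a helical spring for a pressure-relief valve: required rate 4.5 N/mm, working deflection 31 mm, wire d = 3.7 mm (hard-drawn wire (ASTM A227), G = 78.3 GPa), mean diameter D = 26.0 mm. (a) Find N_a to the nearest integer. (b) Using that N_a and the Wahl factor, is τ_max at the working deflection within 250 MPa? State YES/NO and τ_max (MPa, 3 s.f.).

(a) 23 coils; (b) YES, τ_max = 223 MPa

N_a = Gd⁴/(8D³k) = (78.3×10³)(3.7⁴)/(8·26.0³·4.5) = 23.19 → N_a = 23
Actual rate k = Gd⁴/(8D³·23) = 4.5376 N/mm
Working load F = kδ = 4.5376·31 = 140.67 N
C = 26.0/3.7 = 7.0270; K_W = (4C−1)/(4C−4)+0.615/C = 1.2120
τ_max = K_W·8FD/(πd³) = 1.2120·183.87 = 222.84 MPa
τ_max ≤ 250 MPa → acceptable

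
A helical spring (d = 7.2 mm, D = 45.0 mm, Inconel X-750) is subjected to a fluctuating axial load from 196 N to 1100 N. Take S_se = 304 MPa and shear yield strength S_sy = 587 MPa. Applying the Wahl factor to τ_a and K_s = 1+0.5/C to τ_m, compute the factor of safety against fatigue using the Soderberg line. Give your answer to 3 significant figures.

1.07

C = D/d = 45.0/7.2 = 6.2500; K_W = (4C−1)/(4C−4)+0.615/C = 1.2413; K_s = 1+0.5/C = 1.0800
F_a = (F_max−F_min)/2 = 452 N; F_m = (F_max+F_min)/2 = 648 N
τ_a = K_W·8F_aD/(πd³) = 1.2413 × 138.77 = 172.25 MPa
τ_m = K_s·8F_mD/(πd³) = 1.0800 × 198.94 = 214.86 MPa
Soderberg: 1/n_f = τ_a/S_se + τ_m/S_sy = 172.25/304 + 214.86/587 = 0.56661 + 0.36603 = 0.93264
n_f = 1/0.93264 = 1.072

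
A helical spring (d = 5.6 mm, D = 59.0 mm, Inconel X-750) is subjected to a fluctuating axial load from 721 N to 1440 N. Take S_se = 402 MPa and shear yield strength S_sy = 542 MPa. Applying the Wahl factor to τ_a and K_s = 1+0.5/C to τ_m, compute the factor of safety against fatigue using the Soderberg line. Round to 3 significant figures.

C = D/d = 59.0/5.6 = 10.5357; K_W = (4C−1)/(4C−4)+0.615/C = 1.1370; K_s = 1+0.5/C = 1.0475
F_a = (F_max−F_min)/2 = 359.5 N; F_m = (F_max+F_min)/2 = 1080.5 N
τ_a = K_W·8F_aD/(πd³) = 1.1370 × 307.56 = 349.7 MPa
τ_m = K_s·8F_mD/(πd³) = 1.0475 × 924.38 = 968.25 MPa
Soderberg: 1/n_f = τ_a/S_se + τ_m/S_sy = 349.7/402 + 968.25/542 = 0.86990 + 1.78645 = 2.6563
n_f = 1/2.6563 = 0.3765

0.376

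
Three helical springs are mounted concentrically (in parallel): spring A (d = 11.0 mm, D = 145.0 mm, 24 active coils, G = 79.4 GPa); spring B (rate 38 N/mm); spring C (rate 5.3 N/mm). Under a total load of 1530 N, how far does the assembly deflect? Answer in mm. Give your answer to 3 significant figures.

33.8 mm

k_A = Gd⁴/(8D³N_a) = (79.4×10³)(11.0⁴)/(8·145.0³·24) = 1.986 N/mm
Parallel: k_eq = 1.986 + 38 + 5.3 = 45.286 N/mm
δ = F/k_eq = 1530/45.286 = 33.785 mm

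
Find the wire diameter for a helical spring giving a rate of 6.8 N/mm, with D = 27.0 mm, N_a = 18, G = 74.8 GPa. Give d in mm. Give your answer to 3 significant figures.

4.01 mm

d = (8D³N_a·k / G)^(1/4) = (8·27.0³·18·6.8 / (74.8×10³))^0.25
  = (257.67)^0.25 = 4.0065 mm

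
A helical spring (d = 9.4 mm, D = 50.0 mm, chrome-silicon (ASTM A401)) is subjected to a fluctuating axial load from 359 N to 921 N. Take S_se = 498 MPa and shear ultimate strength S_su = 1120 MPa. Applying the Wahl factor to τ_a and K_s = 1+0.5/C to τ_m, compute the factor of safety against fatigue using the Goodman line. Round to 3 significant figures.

C = D/d = 50.0/9.4 = 5.3191; K_W = (4C−1)/(4C−4)+0.615/C = 1.2893; K_s = 1+0.5/C = 1.0940
F_a = (F_max−F_min)/2 = 281 N; F_m = (F_max+F_min)/2 = 640 N
τ_a = K_W·8F_aD/(πd³) = 1.2893 × 43.076 = 55.536 MPa
τ_m = K_s·8F_mD/(πd³) = 1.0940 × 98.108 = 107.33 MPa
Goodman: 1/n_f = τ_a/S_se + τ_m/S_su = 55.536/498 + 107.33/1120 = 0.11152 + 0.09583 = 0.20735
n_f = 1/0.20735 = 4.823

4.82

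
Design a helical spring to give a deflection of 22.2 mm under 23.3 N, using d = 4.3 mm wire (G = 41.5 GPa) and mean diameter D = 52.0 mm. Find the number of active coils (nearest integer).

12

Required rate k = F/δ = 23.3/22.2 = 1.0495 N/mm
N_a = Gd⁴/(8D³k) = (41.5×10³ × 4.3⁴)/(8 × 52.0³ × 1.0495)
    = 1.4188e+07 / 1.1806e+06 = 12.02 → 12 coils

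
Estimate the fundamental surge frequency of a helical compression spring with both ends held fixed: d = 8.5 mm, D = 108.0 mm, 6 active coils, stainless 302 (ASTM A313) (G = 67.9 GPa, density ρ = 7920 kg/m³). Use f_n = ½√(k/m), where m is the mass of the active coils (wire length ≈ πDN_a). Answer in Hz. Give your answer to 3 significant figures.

40.0 Hz

k = Gd⁴/(8D³N_a) = (67.9×10³)(8.5⁴)/(8·108.0³·6) = 5.8618 N/mm = 5861.8 N/m
Wire length L = πDN_a = π·108.0·6 = 2035.8 mm
m = ρ·(πd²/4)·L = 7920 × 56.745×10⁻⁶ m² × 2.0358 m = 0.91491 kg
f_n = ½√(k/m) = 0.5·√(5861.8/0.91491) = 0.5·√(6407) = 40.022 Hz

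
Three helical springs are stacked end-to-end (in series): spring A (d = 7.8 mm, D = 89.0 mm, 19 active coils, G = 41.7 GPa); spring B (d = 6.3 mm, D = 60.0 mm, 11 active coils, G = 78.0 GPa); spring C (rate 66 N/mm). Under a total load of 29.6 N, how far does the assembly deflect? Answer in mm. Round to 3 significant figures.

k_A = Gd⁴/(8D³N_a) = (41.7×10³)(7.8⁴)/(8·89.0³·19) = 1.4405 N/mm
k_B = Gd⁴/(8D³N_a) = (78.0×10³)(6.3⁴)/(8·60.0³·11) = 6.4643 N/mm
Series: 1/k_eq = 1/1.4405 + 1/6.4643 + 1/66 = 0.86407; k_eq = 1.1573 N/mm
δ = F/k_eq = 29.6/1.1573 = 25.576 mm

25.6 mm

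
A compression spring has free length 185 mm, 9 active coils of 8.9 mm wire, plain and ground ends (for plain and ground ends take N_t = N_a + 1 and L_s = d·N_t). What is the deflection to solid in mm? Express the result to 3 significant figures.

N_t = 10; L_s = 8.9·10 = 89 mm
δ_solid = L₀ − L_s = 185 − 89 = 96 mm

96.0 mm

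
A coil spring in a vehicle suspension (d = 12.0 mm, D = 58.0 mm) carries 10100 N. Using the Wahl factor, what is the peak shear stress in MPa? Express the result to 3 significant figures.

1140 MPa

Spring index C = D/d = 58.0/12.0 = 4.8333
K_W = (4C−1)/(4C−4) + 0.615/C = 18.333/15.333 + 0.1272 = 1.3229
τ₀ = 8FD/(πd³) = 8·10100·58.0/(π·12.0³) = 4.6864e+06/5428.7 = 863.27 MPa
τ_max = K·τ₀ = 1.3229 × 863.27 = 1142 MPa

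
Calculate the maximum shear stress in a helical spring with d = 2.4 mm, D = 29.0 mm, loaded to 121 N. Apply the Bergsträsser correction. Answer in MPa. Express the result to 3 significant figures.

718 MPa

Spring index C = D/d = 29.0/2.4 = 12.0833
K_B = (4C+2)/(4C−3) = 50.333/45.333 = 1.1103
τ₀ = 8FD/(πd³) = 8·121·29.0/(π·2.4³) = 28072/43.429 = 646.38 MPa
τ_max = K·τ₀ = 1.1103 × 646.38 = 717.67 MPa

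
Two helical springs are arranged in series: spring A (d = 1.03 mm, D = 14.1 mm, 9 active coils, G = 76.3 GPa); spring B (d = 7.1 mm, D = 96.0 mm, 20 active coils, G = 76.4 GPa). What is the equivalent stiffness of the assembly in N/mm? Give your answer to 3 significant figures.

k_A = Gd⁴/(8D³N_a) = (76.3×10³)(1.03⁴)/(8·14.1³·9) = 0.42548 N/mm
k_B = Gd⁴/(8D³N_a) = (76.4×10³)(7.1⁴)/(8·96.0³·20) = 1.3715 N/mm
Series: 1/k_eq = 1/0.42548 + 1/1.3715 = 3.0794; k_eq = 0.32474 N/mm

0.325 N/mm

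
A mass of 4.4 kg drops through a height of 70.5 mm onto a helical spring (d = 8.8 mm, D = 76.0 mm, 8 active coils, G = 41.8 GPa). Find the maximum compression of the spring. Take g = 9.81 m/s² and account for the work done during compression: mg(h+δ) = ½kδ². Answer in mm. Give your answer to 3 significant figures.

k = Gd⁴/(8D³N_a) = (41.8×10³)(8.8⁴)/(8·76.0³·8) = 8.9225 N/mm
W = mg = 4.4 × 9.81 = 43.164 N
½kδ² − Wδ − Wh = 0 → δ = (W + √(W² + 2kWh))/k
δ = (43.164 + √(1863.1 + 54303.4))/8.9225 = (43.164 + 236.99)/8.9225 = 31.399 mm

31.4 mm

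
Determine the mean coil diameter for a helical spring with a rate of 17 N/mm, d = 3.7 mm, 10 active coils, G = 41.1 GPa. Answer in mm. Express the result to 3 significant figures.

D = (Gd⁴/(8N_a·k))^(1/3) = (41.1×10³·3.7⁴/(8·10·17))^(1/3)
  = (5663.82)^(1/3) = 17.8253 mm

17.8 mm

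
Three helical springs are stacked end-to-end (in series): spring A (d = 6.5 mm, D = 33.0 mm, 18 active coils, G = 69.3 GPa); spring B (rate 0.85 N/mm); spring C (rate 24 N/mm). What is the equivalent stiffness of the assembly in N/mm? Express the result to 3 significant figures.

k_A = Gd⁴/(8D³N_a) = (69.3×10³)(6.5⁴)/(8·33.0³·18) = 23.905 N/mm
Series: 1/k_eq = 1/23.905 + 1/0.85 + 1/24 = 1.26; k_eq = 0.79367 N/mm

0.794 N/mm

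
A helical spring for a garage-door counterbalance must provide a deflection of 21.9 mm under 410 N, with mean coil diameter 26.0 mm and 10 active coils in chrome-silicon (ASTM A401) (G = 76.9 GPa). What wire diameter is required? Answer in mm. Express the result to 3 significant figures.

4.30 mm

Required rate k = F/δ = 410/21.9 = 18.721 N/mm
d = (8D³N_a·k / G)^(1/4) = (8·26.0³·10·18.721 / (76.9×10³))^0.25
  = (342.31)^0.25 = 4.3014 mm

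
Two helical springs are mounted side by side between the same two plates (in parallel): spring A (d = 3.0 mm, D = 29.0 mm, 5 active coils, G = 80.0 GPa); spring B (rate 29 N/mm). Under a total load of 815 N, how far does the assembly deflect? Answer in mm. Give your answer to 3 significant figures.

k_A = Gd⁴/(8D³N_a) = (80.0×10³)(3.0⁴)/(8·29.0³·5) = 6.6423 N/mm
Parallel: k_eq = 6.6423 + 29 = 35.642 N/mm
δ = F/k_eq = 815/35.642 = 22.866 mm

22.9 mm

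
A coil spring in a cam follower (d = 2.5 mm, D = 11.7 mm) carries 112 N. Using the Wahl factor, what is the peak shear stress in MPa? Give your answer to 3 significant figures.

Spring index C = D/d = 11.7/2.5 = 4.6800
K_W = (4C−1)/(4C−4) + 0.615/C = 17.720/14.720 + 0.1314 = 1.3352
τ₀ = 8FD/(πd³) = 8·112·11.7/(π·2.5³) = 10483.2/49.087 = 213.56 MPa
τ_max = K·τ₀ = 1.3352 × 213.56 = 285.15 MPa

285 MPa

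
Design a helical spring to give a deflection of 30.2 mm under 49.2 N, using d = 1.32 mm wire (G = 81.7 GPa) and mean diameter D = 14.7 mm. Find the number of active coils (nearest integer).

6

Required rate k = F/δ = 49.2/30.2 = 1.6291 N/mm
N_a = Gd⁴/(8D³k) = (81.7×10³ × 1.32⁴)/(8 × 14.7³ × 1.6291)
    = 248038 / 41400 = 5.991 → 6 coils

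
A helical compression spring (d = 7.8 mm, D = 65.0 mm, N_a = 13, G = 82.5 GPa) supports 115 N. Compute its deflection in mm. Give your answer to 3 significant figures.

10.8 mm

k = Gd⁴/(8D³N_a) = (82.5×10³)(7.8⁴)/(8·65.0³·13) = 10.692 N/mm
δ = F/k = 115 / 10.692 = 10.756 mm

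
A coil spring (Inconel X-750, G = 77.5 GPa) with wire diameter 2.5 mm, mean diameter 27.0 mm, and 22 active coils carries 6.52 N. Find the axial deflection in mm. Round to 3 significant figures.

k = Gd⁴/(8D³N_a) = (77.5×10³)(2.5⁴)/(8·27.0³·22) = 0.87389 N/mm
δ = F/k = 6.52 / 0.87389 = 7.4609 mm

7.46 mm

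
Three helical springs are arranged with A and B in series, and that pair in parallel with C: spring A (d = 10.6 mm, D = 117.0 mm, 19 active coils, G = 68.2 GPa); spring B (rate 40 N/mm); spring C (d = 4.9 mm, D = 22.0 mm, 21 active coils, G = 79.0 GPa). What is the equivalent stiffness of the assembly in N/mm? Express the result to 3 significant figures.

28.7 N/mm

k_A = Gd⁴/(8D³N_a) = (68.2×10³)(10.6⁴)/(8·117.0³·19) = 3.5368 N/mm
k_C = Gd⁴/(8D³N_a) = (79.0×10³)(4.9⁴)/(8·22.0³·21) = 25.459 N/mm
Springs A,B series: k_AB = 1/(1/3.5368+1/40) = 3.2495 N/mm; parallel with C: k_eq = 3.2495+25.459 = 28.708 N/mm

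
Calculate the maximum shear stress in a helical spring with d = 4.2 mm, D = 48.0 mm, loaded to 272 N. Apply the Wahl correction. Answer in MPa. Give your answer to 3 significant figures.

Spring index C = D/d = 48.0/4.2 = 11.4286
K_W = (4C−1)/(4C−4) + 0.615/C = 44.714/41.714 + 0.0538 = 1.1257
τ₀ = 8FD/(πd³) = 8·272·48.0/(π·4.2³) = 104448/232.75 = 448.75 MPa
τ_max = K·τ₀ = 1.1257 × 448.75 = 505.17 MPa

505 MPa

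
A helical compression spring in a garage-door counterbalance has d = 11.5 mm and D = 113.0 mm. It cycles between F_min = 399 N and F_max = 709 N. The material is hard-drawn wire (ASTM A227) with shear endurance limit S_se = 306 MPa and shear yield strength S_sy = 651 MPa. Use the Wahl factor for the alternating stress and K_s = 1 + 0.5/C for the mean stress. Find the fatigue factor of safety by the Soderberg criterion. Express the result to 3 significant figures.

3.58

C = D/d = 113.0/11.5 = 9.8261; K_W = (4C−1)/(4C−4)+0.615/C = 1.1476; K_s = 1+0.5/C = 1.0509
F_a = (F_max−F_min)/2 = 155 N; F_m = (F_max+F_min)/2 = 554 N
τ_a = K_W·8F_aD/(πd³) = 1.1476 × 29.326 = 33.654 MPa
τ_m = K_s·8F_mD/(πd³) = 1.0509 × 104.82 = 110.15 MPa
Soderberg: 1/n_f = τ_a/S_se + τ_m/S_sy = 33.654/306 + 110.15/651 = 0.10998 + 0.16920 = 0.27918
n_f = 1/0.27918 = 3.582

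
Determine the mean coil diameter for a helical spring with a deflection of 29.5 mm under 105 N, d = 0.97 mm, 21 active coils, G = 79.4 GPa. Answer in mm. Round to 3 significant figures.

4.90 mm

Required rate k = F/δ = 105/29.5 = 3.5593 N/mm
D = (Gd⁴/(8N_a·k))^(1/3) = (79.4×10³·0.97⁴/(8·21·3.5593))^(1/3)
  = (117.552)^(1/3) = 4.8987 mm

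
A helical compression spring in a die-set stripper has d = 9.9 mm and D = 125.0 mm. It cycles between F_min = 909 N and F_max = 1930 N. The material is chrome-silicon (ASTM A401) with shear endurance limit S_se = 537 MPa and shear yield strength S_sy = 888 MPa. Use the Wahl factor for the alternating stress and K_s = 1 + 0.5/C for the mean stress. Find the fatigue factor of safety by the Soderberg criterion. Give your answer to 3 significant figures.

1.12

C = D/d = 125.0/9.9 = 12.6263; K_W = (4C−1)/(4C−4)+0.615/C = 1.1132; K_s = 1+0.5/C = 1.0396
F_a = (F_max−F_min)/2 = 510.5 N; F_m = (F_max+F_min)/2 = 1419.5 N
τ_a = K_W·8F_aD/(πd³) = 1.1132 × 167.47 = 186.43 MPa
τ_m = K_s·8F_mD/(πd³) = 1.0396 × 465.67 = 484.11 MPa
Soderberg: 1/n_f = τ_a/S_se + τ_m/S_sy = 186.43/537 + 484.11/888 = 0.34717 + 0.54517 = 0.89234
n_f = 1/0.89234 = 1.121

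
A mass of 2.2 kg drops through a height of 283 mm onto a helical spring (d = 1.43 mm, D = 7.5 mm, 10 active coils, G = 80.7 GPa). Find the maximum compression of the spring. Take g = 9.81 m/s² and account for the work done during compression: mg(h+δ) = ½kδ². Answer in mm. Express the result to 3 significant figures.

37.2 mm

k = Gd⁴/(8D³N_a) = (80.7×10³)(1.43⁴)/(8·7.5³·10) = 9.9987 N/mm
W = mg = 2.2 × 9.81 = 21.582 N
½kδ² − Wδ − Wh = 0 → δ = (W + √(W² + 2kWh))/k
δ = (21.582 + √(465.78 + 122138))/9.9987 = (21.582 + 350.15)/9.9987 = 37.178 mm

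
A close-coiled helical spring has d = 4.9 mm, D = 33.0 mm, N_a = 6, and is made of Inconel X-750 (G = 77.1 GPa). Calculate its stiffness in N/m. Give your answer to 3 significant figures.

25800 N/m

k = Gd⁴/(8D³N_a) = (77.1×10³ × 4.9⁴) / (8 × 33.0³ × 6)
  = 4.44466e+07 / 1.72498e+06 = 25.767 N/mm = 25767 N/m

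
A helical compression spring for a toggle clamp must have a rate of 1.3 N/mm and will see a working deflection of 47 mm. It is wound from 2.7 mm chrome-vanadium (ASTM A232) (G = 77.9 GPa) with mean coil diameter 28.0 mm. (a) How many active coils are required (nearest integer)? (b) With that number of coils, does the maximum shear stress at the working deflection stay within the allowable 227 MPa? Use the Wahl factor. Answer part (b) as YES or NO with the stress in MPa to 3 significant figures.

(a) 18 coils; (b) NO, τ_max = 254 MPa

N_a = Gd⁴/(8D³k) = (77.9×10³)(2.7⁴)/(8·28.0³·1.3) = 18.13 → N_a = 18
Actual rate k = Gd⁴/(8D³·18) = 1.3097 N/mm
Working load F = kδ = 1.3097·47 = 61.554 N
C = 28.0/2.7 = 10.3704; K_W = (4C−1)/(4C−4)+0.615/C = 1.1393
τ_max = K_W·8FD/(πd³) = 1.1393·222.98 = 254.05 MPa
τ_max > 227 MPa → exceeds allowable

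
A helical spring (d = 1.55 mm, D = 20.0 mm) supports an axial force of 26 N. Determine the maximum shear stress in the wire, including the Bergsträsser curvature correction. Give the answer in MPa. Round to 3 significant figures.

392 MPa

Spring index C = D/d = 20.0/1.55 = 12.9032
K_B = (4C+2)/(4C−3) = 53.613/48.613 = 1.1029
τ₀ = 8FD/(πd³) = 8·26·20.0/(π·1.55³) = 4160/11.699 = 355.59 MPa
τ_max = K·τ₀ = 1.1029 × 355.59 = 392.16 MPa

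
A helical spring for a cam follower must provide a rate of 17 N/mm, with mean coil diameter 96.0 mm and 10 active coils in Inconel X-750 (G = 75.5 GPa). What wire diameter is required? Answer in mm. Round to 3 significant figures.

d = (8D³N_a·k / G)^(1/4) = (8·96.0³·10·17 / (75.5×10³))^0.25
  = (15937)^0.25 = 11.2357 mm

11.2 mm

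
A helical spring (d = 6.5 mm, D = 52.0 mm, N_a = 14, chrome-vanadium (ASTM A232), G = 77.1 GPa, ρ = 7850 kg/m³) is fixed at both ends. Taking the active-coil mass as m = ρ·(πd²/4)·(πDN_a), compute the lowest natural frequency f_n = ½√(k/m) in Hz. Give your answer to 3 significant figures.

60.6 Hz

k = Gd⁴/(8D³N_a) = (77.1×10³)(6.5⁴)/(8·52.0³·14) = 8.7394 N/mm = 8739.4 N/m
Wire length L = πDN_a = π·52.0·14 = 2287.1 mm
m = ρ·(πd²/4)·L = 7850 × 33.183×10⁻⁶ m² × 2.2871 m = 0.59575 kg
f_n = ½√(k/m) = 0.5·√(8739.4/0.59575) = 0.5·√(14669) = 60.559 Hz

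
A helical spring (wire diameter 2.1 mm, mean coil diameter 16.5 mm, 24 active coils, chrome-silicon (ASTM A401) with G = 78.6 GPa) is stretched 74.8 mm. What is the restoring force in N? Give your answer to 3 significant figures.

k = Gd⁴/(8D³N_a) = (78.6×10³)(2.1⁴)/(8·16.5³·24) = 1.7723 N/mm
F = k·δ = 1.7723 × 74.8 = 132.57 N

133 N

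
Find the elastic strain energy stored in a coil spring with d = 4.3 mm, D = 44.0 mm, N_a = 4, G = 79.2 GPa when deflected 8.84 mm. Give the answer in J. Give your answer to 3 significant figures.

0.388 J

k = Gd⁴/(8D³N_a) = (79.2×10³)(4.3⁴)/(8·44.0³·4) = 9.9332 N/mm
U = ½kδ² = 0.5 × 9.9332 × 8.84² = 388.12 N·mm = 0.38812 J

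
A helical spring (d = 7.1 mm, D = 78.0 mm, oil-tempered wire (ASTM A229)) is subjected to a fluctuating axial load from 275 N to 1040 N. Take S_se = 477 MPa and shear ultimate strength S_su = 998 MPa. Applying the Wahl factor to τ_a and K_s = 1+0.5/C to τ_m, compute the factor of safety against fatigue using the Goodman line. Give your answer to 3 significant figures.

C = D/d = 78.0/7.1 = 10.9859; K_W = (4C−1)/(4C−4)+0.615/C = 1.1311; K_s = 1+0.5/C = 1.0455
F_a = (F_max−F_min)/2 = 382.5 N; F_m = (F_max+F_min)/2 = 657.5 N
τ_a = K_W·8F_aD/(πd³) = 1.1311 × 212.27 = 240.1 MPa
τ_m = K_s·8F_mD/(πd³) = 1.0455 × 364.88 = 381.49 MPa
Goodman: 1/n_f = τ_a/S_se + τ_m/S_su = 240.1/477 + 381.49/998 = 0.50335 + 0.38226 = 0.8856
n_f = 1/0.8856 = 1.129

1.13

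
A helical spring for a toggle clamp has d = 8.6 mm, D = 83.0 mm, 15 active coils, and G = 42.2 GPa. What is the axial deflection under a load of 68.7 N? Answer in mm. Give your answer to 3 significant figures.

20.4 mm

k = Gd⁴/(8D³N_a) = (42.2×10³)(8.6⁴)/(8·83.0³·15) = 3.3643 N/mm
δ = F/k = 68.7 / 3.3643 = 20.42 mm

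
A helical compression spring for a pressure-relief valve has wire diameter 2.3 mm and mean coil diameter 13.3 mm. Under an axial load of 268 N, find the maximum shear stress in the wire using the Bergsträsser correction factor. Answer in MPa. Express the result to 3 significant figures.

931 MPa

Spring index C = D/d = 13.3/2.3 = 5.7826
K_B = (4C+2)/(4C−3) = 25.130/20.130 = 1.2484
τ₀ = 8FD/(πd³) = 8·268·13.3/(π·2.3³) = 28515.2/38.224 = 746.01 MPa
τ_max = K·τ₀ = 1.2484 × 746.01 = 931.3 MPa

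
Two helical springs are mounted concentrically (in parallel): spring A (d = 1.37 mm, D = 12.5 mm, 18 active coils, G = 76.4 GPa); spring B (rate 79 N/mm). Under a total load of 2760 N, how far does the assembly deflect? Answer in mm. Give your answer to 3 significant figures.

34.5 mm

k_A = Gd⁴/(8D³N_a) = (76.4×10³)(1.37⁴)/(8·12.5³·18) = 0.95694 N/mm
Parallel: k_eq = 0.95694 + 79 = 79.957 N/mm
δ = F/k_eq = 2760/79.957 = 34.519 mm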